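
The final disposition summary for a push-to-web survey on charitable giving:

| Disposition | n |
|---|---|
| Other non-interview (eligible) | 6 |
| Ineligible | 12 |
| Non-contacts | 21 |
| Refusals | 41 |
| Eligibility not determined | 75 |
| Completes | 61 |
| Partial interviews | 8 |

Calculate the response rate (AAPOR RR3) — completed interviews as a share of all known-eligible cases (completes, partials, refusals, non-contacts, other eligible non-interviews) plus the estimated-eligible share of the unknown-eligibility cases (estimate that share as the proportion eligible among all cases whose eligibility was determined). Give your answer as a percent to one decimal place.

Num = 61
Eligible (known) = 61 + 8 + 41 + 21 + 6 = 137
e = 137 / (137 + 12) = 137 / 149 = 0.9195
e × U = 0.9195 × 75 = 68.96
Base = 137 + 68.96 = 205.96
RR3 = 61 / 205.96 = 0.2962

29.6%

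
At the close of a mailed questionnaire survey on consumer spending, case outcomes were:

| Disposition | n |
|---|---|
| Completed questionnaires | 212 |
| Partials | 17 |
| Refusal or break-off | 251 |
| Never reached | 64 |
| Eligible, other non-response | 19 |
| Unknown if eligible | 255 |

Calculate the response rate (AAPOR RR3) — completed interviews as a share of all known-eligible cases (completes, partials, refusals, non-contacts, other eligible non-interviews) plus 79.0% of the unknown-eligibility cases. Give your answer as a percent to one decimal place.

Num → 212
Known eligible → 212 + 17 + 251 + 64 + 19 = 563
Eligible share of unknowns → 0.7900 × 255 = 201.45
Denominator → 563 + 201.45 = 764.45
RR3 = 212 / 764.45 = 0.2773

27.7%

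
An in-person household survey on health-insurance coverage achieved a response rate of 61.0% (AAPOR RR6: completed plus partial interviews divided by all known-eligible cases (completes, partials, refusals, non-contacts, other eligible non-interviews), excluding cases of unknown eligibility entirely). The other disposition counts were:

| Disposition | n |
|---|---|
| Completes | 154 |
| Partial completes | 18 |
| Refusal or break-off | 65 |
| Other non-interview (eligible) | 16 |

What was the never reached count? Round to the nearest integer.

29

Numerator: 154 + 18 = 172
RR6 = 172 / D = 0.610
D = 172 / 0.610 = 282.0
Remaining denominator categories sum to 253
never reached = 282.0 − 253 ≈ 29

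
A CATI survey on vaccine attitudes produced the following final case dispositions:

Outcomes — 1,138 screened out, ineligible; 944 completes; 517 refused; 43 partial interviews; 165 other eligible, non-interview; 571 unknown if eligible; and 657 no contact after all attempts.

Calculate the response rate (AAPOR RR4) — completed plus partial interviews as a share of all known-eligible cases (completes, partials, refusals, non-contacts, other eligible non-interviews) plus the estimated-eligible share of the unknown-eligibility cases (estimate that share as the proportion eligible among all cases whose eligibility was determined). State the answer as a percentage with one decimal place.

Num → 944 + 43 = 987
Known eligible → 944 + 43 + 517 + 657 + 165 = 2326
e = 2326 / (2326 + 1138) = 2326 / 3464 = 0.6715
e × U → 0.6715 × 571 = 383.43
Denom → 2326 + 383.43 = 2709.43
RR4 = 987 / 2709.43 = 0.3643

36.4%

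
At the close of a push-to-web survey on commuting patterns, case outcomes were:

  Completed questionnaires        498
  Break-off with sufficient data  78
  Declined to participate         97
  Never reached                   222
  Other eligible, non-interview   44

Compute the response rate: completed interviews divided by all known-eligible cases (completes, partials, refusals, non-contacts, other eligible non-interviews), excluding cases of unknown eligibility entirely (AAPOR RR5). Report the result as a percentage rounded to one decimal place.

Num → 498
Denom → 498 + 78 + 97 + 222 + 44 = 939
RR5 = 498 / 939 = 0.5304

53.0%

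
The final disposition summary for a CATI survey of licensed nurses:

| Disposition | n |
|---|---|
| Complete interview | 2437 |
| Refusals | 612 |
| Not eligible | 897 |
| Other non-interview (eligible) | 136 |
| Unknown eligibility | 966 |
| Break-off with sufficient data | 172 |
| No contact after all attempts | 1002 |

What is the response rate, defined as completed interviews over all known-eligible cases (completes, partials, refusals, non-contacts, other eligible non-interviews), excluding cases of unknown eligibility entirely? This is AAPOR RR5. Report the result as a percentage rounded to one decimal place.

Num: 2437
Denom: 2437 + 172 + 612 + 1002 + 136 = 4359
RR5 = 2437 / 4359 = 0.5591

55.9%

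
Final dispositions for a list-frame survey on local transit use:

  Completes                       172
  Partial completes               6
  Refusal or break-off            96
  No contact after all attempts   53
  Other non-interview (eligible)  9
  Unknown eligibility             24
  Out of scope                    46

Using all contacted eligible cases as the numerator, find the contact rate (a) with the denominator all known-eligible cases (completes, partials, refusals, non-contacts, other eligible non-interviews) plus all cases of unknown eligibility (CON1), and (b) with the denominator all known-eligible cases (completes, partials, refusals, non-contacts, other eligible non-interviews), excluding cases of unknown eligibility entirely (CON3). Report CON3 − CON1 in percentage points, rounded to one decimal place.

Numerator → 172 + 6 + 96 + 9 = 283
Denominator → 172 + 6 + 96 + 53 + 9 + 24 = 360
CON1 = 283 / 360 = 0.7861
Denominator → 172 + 6 + 96 + 53 + 9 = 336
CON3 = 283 / 336 = 0.8423
Difference = 84.23 − 78.61 = 5.62 percentage points

5.6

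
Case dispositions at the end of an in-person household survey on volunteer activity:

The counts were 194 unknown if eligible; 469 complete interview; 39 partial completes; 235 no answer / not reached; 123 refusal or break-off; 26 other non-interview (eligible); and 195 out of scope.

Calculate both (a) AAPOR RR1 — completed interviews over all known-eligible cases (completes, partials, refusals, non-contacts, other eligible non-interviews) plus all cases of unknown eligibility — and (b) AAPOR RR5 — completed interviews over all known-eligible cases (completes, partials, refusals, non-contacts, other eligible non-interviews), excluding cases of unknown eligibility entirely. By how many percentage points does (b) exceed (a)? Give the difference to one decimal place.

9.4

Num = 469
Base = 469 + 39 + 123 + 235 + 26 + 194 = 1086
RR1 = 469 / 1086 = 0.4319
Base = 469 + 39 + 123 + 235 + 26 = 892
RR5 = 469 / 892 = 0.5258
Difference = 52.58 − 43.19 = 9.39 percentage points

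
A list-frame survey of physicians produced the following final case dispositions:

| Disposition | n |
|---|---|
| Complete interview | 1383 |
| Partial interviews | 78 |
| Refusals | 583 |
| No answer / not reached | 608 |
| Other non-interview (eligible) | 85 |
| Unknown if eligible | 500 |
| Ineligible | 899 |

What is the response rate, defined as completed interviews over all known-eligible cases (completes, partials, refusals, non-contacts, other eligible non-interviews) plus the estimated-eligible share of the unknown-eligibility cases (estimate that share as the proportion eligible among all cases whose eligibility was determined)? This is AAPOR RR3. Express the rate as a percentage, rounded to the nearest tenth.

Top: 1383
Known eligible: 1383 + 78 + 583 + 608 + 85 = 2737
e = 2737 / (2737 + 899) = 2737 / 3636 = 0.7528
Estimated eligible among unknowns: 0.7528 × 500 = 376.40
Base: 2737 + 376.40 = 3113.40
RR3 = 1383 / 3113.40 = 0.4442

44.4%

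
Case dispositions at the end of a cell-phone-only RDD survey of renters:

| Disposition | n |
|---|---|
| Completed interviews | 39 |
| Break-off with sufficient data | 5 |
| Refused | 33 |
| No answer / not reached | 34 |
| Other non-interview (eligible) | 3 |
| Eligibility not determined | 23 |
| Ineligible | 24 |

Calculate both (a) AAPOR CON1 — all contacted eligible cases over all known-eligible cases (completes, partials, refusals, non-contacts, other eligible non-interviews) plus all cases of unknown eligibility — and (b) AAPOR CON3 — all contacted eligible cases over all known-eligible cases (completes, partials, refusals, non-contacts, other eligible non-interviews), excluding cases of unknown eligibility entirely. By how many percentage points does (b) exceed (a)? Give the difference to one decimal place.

Numerator = 39 + 5 + 33 + 3 = 80
Denominator = 39 + 5 + 33 + 34 + 3 + 23 = 137
CON1 = 80 / 137 = 0.5839
Denominator = 39 + 5 + 33 + 34 + 3 = 114
CON3 = 80 / 114 = 0.7018
Difference = 70.18 − 58.39 = 11.79 percentage points

11.8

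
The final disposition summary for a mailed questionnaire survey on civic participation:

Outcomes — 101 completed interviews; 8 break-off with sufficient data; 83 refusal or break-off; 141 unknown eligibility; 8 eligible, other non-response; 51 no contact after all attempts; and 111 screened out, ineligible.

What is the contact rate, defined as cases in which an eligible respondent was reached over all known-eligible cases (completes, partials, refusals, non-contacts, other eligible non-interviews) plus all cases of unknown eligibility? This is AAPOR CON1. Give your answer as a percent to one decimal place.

Numerator = 101 + 8 + 83 + 8 = 200
Denominator = 101 + 8 + 83 + 51 + 8 + 141 = 392
CON1 = 200 / 392 = 0.5102

51.0%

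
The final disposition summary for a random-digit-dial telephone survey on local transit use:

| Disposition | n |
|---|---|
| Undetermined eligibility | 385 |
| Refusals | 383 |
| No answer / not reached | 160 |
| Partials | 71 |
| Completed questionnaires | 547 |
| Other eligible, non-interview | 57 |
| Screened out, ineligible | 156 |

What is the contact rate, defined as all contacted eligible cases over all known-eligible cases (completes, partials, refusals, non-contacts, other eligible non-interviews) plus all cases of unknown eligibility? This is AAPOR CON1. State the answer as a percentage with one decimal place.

66.0%

Numerator → 547 + 71 + 383 + 57 = 1058
Denom → 547 + 71 + 383 + 160 + 57 + 385 = 1603
CON1 = 1058 / 1603 = 0.6600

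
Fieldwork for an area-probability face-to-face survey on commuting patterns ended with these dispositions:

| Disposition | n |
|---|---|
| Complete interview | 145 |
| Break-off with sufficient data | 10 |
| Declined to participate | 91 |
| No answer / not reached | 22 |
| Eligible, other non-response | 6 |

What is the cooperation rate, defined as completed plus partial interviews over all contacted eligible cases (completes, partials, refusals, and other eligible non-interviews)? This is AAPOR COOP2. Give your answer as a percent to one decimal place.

61.5%

Num: 145 + 10 = 155
Denominator: 145 + 10 + 91 + 6 = 252
COOP2 = 155 / 252 = 0.6151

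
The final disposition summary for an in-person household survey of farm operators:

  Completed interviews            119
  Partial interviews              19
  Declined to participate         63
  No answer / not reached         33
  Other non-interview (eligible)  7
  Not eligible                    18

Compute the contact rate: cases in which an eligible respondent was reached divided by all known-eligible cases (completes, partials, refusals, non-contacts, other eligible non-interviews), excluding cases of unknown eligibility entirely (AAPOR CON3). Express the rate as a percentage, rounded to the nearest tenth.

Top = 119 + 19 + 63 + 7 = 208
Base = 119 + 19 + 63 + 33 + 7 = 241
CON3 = 208 / 241 = 0.8631

86.3%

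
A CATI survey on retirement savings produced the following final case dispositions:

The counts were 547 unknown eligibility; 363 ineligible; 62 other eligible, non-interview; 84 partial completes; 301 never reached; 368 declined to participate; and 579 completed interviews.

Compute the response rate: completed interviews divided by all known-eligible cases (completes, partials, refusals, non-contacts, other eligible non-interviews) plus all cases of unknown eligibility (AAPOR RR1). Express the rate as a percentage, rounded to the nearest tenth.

Num = 579
Denominator = 579 + 84 + 368 + 301 + 62 + 547 = 1941
RR1 = 579 / 1941 = 0.2983

29.8%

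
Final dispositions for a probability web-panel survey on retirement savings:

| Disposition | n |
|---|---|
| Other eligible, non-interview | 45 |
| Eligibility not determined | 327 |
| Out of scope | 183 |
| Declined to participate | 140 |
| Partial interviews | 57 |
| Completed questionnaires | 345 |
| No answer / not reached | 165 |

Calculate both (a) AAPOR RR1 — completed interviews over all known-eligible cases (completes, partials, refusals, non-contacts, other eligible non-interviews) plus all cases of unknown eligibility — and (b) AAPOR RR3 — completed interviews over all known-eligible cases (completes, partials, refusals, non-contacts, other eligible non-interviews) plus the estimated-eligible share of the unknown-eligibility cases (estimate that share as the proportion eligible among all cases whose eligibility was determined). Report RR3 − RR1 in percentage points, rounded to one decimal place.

Num → 345
Denominator → 345 + 57 + 140 + 165 + 45 + 327 = 1079
RR1 = 345 / 1079 = 0.3197
Known eligible → 345 + 57 + 140 + 165 + 45 = 752
e = 752 / (752 + 183) = 752 / 935 = 0.8043
Estimated eligible among unknowns → 0.8043 × 327 = 263.01
Denominator → 752 + 263.01 = 1015.01
RR3 = 345 / 1015.01 = 0.3399
Difference = 33.99 − 31.97 = 2.02 percentage points

2.0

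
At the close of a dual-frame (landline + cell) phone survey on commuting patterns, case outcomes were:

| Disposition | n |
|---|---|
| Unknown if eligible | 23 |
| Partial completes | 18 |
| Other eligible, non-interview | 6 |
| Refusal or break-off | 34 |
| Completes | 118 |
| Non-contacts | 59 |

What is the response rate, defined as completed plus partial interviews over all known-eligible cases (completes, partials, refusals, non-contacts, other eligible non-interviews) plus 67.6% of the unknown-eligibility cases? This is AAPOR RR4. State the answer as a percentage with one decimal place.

Numerator → 118 + 18 = 136
Determined eligible → 118 + 18 + 34 + 59 + 6 = 235
Estimated eligible among unknowns → 0.6760 × 23 = 15.55
Base → 235 + 15.55 = 250.55
RR4 = 136 / 250.55 = 0.5428

54.3%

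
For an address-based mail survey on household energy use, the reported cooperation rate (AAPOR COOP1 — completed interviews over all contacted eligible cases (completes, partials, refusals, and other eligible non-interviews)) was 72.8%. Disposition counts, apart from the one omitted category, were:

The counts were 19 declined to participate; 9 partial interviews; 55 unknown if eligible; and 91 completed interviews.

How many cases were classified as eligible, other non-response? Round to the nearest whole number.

COOP1 = 91 / D = 0.728
D = 91 / 0.728 = 125.0
Rest of base = 119
eligible, other non-response = 125.0 − 119 ≈ 6

6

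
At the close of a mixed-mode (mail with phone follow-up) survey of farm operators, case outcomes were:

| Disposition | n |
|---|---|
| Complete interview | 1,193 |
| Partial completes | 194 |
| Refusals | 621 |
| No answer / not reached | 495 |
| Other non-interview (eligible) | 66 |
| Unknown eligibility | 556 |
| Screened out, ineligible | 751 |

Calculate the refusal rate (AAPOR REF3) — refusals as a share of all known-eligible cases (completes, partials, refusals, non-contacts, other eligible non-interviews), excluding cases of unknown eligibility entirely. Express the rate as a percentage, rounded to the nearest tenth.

24.2%

Top = 621
Denominator = 1193 + 194 + 621 + 495 + 66 = 2569
REF3 = 621 / 2569 = 0.2417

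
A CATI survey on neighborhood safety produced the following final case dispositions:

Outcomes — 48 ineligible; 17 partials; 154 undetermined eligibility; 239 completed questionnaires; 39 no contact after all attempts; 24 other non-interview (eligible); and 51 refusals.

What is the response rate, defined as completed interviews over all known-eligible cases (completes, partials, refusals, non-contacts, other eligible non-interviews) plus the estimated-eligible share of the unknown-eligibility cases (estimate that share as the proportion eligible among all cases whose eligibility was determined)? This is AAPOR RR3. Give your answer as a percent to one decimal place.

47.2%

Num: 239
Determined eligible: 239 + 17 + 51 + 39 + 24 = 370
e = 370 / (370 + 48) = 370 / 418 = 0.8852
e × U: 0.8852 × 154 = 136.32
Base: 370 + 136.32 = 506.32
RR3 = 239 / 506.32 = 0.4720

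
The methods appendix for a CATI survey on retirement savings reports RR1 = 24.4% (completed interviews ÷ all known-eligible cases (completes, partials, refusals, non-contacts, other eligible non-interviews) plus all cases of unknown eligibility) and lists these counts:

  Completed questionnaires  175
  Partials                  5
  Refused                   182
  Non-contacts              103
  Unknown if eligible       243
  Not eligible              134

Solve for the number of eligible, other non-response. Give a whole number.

RR1 = 175 / D = 0.244
D = 175 / 0.244 = 717.2
Other denominator terms total 708
eligible, other non-response = 717.2 − 708 ≈ 9

9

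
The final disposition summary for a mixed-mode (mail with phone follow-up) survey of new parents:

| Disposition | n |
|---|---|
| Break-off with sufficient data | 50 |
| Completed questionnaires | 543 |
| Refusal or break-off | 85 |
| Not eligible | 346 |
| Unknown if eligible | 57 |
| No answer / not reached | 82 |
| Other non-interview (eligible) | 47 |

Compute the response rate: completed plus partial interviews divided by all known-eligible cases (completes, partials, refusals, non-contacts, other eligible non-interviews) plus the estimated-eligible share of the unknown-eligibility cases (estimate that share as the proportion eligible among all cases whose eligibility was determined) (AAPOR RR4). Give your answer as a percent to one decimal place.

Top = 543 + 50 = 593
Known eligible = 543 + 50 + 85 + 82 + 47 = 807
e = 807 / (807 + 346) = 807 / 1153 = 0.6999
e × U = 0.6999 × 57 = 39.89
Denominator = 807 + 39.89 = 846.89
RR4 = 593 / 846.89 = 0.7002

70.0%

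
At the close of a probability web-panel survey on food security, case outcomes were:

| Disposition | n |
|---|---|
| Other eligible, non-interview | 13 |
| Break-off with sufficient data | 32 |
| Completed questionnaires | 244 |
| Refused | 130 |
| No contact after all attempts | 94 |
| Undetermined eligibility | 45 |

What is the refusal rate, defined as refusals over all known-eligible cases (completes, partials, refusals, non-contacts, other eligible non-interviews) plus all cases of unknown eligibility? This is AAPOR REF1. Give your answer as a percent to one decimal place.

Top = 130
Base = 244 + 32 + 130 + 94 + 13 + 45 = 558
REF1 = 130 / 558 = 0.2330

23.3%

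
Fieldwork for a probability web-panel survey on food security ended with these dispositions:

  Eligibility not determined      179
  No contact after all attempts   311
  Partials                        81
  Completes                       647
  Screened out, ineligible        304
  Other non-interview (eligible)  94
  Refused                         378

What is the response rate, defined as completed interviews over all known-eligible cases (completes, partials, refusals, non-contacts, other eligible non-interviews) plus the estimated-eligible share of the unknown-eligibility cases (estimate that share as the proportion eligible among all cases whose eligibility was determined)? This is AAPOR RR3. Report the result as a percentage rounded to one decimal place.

Num = 647
Eligible (known) = 647 + 81 + 378 + 311 + 94 = 1511
e = 1511 / (1511 + 304) = 1511 / 1815 = 0.8325
Eligible share of unknowns = 0.8325 × 179 = 149.02
Base = 1511 + 149.02 = 1660.02
RR3 = 647 / 1660.02 = 0.3898

39.0%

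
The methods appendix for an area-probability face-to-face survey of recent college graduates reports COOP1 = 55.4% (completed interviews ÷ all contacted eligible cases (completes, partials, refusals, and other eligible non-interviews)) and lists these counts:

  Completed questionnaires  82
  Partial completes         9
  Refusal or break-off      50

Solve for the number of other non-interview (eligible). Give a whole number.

7

COOP1 = 82 / D = 0.554
D = 82 / 0.554 = 148.0
Remaining denominator categories sum to 141
other non-interview (eligible) = 148.0 − 141 ≈ 7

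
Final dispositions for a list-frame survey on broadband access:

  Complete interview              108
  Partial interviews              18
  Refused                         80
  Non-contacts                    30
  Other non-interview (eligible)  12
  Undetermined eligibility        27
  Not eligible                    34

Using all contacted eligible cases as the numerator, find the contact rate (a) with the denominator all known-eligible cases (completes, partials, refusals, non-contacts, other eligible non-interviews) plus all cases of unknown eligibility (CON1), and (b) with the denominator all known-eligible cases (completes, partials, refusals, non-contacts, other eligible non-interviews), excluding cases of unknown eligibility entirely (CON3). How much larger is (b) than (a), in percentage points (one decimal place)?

Num → 108 + 18 + 80 + 12 = 218
Base → 108 + 18 + 80 + 30 + 12 + 27 = 275
CON1 = 218 / 275 = 0.7927
Base → 108 + 18 + 80 + 30 + 12 = 248
CON3 = 218 / 248 = 0.8790
Difference = 87.90 − 79.27 = 8.63 percentage points

8.6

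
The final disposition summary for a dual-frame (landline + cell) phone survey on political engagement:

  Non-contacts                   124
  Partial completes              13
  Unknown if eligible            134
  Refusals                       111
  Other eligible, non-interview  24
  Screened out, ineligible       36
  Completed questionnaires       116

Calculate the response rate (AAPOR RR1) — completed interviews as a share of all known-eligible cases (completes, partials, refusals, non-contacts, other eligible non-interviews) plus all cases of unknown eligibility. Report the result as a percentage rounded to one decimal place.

22.2%

Num: 116
Base: 116 + 13 + 111 + 124 + 24 + 134 = 522
RR1 = 116 / 522 = 0.2222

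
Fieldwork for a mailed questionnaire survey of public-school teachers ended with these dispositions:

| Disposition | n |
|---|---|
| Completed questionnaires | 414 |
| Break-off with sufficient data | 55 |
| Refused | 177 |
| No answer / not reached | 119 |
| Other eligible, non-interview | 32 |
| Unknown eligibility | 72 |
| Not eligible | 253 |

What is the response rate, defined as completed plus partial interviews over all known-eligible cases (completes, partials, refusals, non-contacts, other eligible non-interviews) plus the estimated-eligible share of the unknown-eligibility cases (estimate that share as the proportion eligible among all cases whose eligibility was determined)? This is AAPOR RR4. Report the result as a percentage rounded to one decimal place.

55.1%

Top: 414 + 55 = 469
Known eligible: 414 + 55 + 177 + 119 + 32 = 797
e = 797 / (797 + 253) = 797 / 1050 = 0.7590
Estimated eligible among unknowns: 0.7590 × 72 = 54.65
Base: 797 + 54.65 = 851.65
RR4 = 469 / 851.65 = 0.5507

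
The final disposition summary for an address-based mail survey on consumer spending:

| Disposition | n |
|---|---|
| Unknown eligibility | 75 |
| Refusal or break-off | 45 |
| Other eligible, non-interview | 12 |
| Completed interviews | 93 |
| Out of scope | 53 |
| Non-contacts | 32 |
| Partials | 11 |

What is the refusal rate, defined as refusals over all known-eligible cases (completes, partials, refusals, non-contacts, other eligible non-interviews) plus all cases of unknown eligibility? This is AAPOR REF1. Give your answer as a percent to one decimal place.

16.8%

Numerator → 45
Denom → 93 + 11 + 45 + 32 + 12 + 75 = 268
REF1 = 45 / 268 = 0.1679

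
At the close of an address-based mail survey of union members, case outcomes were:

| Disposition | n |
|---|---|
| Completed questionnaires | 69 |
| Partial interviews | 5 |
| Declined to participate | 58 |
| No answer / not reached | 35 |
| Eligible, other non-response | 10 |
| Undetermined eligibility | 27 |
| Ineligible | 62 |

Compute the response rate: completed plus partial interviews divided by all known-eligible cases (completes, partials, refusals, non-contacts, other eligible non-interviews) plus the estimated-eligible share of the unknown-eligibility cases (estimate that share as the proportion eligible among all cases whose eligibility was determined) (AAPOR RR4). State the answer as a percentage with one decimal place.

Num → 69 + 5 = 74
Known eligible → 69 + 5 + 58 + 35 + 10 = 177
e = 177 / (177 + 62) = 177 / 239 = 0.7406
Eligible share of unknowns → 0.7406 × 27 = 20.00
Denominator → 177 + 20.00 = 197.00
RR4 = 74 / 197.00 = 0.3756

37.6%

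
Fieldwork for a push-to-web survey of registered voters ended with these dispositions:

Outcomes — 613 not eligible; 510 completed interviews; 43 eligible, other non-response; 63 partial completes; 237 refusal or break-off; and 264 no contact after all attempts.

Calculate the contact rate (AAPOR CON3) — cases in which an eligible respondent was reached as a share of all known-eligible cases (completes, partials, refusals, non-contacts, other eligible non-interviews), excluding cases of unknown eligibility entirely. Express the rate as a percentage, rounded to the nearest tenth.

76.4%

Num → 510 + 63 + 237 + 43 = 853
Denominator → 510 + 63 + 237 + 264 + 43 = 1117
CON3 = 853 / 1117 = 0.7637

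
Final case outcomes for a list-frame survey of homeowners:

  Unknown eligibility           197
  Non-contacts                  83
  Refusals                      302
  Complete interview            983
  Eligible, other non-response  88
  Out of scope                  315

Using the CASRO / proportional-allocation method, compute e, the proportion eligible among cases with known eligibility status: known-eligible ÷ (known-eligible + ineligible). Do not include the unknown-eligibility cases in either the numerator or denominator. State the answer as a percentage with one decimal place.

Known eligible = 983 + 302 + 83 + 88 = 1456
e = 1456 / (1456 + 315) = 1456 / 1771 = 0.8221

82.2%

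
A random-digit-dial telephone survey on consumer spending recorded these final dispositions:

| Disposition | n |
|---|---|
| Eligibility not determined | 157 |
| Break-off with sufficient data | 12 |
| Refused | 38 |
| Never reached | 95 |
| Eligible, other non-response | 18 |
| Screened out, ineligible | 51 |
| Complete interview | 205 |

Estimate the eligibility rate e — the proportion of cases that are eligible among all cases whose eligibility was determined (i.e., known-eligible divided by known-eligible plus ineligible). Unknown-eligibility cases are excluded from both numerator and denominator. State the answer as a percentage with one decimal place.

Eligible (known) = 205 + 12 + 38 + 95 + 18 = 368
e = 368 / (368 + 51) = 368 / 419 = 0.8783

87.8%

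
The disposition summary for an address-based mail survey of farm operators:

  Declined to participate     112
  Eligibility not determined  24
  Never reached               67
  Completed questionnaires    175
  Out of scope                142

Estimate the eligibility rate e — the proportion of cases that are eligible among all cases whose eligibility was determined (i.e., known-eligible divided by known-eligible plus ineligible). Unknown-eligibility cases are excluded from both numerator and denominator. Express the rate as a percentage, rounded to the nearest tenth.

Known eligible: 175 + 112 + 67 = 354
e = 354 / (354 + 142) = 354 / 496 = 0.7137

71.4%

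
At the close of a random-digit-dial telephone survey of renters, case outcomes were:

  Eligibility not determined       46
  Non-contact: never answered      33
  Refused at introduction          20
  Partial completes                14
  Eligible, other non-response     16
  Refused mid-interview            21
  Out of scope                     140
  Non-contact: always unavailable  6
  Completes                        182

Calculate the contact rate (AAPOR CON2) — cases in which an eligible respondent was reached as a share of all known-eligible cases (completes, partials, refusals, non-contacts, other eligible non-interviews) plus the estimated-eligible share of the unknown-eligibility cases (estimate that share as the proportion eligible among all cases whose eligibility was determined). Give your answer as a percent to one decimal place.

Refused = 20 + 21 = 41
Non-contacts = 33 + 6 = 39
Top: 182 + 14 + 41 + 16 = 253
Determined eligible: 182 + 14 + 41 + 39 + 16 = 292
e = 292 / (292 + 140) = 292 / 432 = 0.6759
Estimated eligible among unknowns: 0.6759 × 46 = 31.09
Denominator: 292 + 31.09 = 323.09
CON2 = 253 / 323.09 = 0.7831

78.3%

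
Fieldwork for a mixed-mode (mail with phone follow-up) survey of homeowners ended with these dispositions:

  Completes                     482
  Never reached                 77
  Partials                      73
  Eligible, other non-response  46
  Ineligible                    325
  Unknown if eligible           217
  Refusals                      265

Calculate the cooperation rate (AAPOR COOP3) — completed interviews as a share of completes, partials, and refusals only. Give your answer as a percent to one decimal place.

Top: 482
Base: 482 + 73 + 265 = 820
COOP3 = 482 / 820 = 0.5878

58.8%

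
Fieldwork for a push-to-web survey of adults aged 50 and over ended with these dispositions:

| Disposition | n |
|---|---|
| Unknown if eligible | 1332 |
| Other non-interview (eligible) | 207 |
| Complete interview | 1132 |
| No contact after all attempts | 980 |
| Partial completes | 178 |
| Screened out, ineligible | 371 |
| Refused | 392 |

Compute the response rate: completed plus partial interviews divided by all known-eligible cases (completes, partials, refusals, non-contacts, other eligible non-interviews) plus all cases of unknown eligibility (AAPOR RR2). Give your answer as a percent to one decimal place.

Numerator: 1132 + 178 = 1310
Denominator: 1132 + 178 + 392 + 980 + 207 + 1332 = 4221
RR2 = 1310 / 4221 = 0.3104

31.0%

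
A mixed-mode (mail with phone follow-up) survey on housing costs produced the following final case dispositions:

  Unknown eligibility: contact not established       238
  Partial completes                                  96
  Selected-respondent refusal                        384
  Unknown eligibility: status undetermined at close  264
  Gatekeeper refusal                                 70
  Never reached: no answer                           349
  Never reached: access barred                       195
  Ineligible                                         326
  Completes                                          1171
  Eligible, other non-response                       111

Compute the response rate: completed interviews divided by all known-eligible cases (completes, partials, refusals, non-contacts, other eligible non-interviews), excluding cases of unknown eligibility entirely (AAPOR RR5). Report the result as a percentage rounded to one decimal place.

49.3%

Declined to participate = 70 + 384 = 454
No contact after all attempts = 349 + 195 = 544
Unknown eligibility = 238 + 264 = 502
Num → 1171
Base → 1171 + 96 + 454 + 544 + 111 = 2376
RR5 = 1171 / 2376 = 0.4928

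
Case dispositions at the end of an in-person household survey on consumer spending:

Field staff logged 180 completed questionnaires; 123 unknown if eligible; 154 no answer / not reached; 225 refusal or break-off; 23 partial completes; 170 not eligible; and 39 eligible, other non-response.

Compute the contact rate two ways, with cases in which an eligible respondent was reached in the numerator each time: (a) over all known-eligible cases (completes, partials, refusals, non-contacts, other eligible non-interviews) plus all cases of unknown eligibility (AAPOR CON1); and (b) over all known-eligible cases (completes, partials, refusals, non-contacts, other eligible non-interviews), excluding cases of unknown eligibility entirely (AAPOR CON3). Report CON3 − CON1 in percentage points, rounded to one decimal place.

Top → 180 + 23 + 225 + 39 = 467
Denom → 180 + 23 + 225 + 154 + 39 + 123 = 744
CON1 = 467 / 744 = 0.6277
Denom → 180 + 23 + 225 + 154 + 39 = 621
CON3 = 467 / 621 = 0.7520
Difference = 75.20 − 62.77 = 12.43 percentage points

12.4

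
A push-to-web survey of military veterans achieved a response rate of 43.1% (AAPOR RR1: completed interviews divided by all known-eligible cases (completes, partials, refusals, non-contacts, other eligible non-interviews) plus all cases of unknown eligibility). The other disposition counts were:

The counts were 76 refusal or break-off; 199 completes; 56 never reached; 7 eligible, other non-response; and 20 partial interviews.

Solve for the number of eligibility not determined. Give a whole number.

104

RR1 = 199 / D = 0.431
D = 199 / 0.431 = 461.7
Rest of base = 358
eligibility not determined = 461.7 − 358 ≈ 104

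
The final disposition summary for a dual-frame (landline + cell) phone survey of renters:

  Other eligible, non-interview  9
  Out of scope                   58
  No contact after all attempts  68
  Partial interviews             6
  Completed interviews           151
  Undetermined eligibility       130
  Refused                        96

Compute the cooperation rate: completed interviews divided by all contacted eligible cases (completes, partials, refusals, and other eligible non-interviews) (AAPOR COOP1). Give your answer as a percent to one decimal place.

Num = 151
Base = 151 + 6 + 96 + 9 = 262
COOP1 = 151 / 262 = 0.5763

57.6%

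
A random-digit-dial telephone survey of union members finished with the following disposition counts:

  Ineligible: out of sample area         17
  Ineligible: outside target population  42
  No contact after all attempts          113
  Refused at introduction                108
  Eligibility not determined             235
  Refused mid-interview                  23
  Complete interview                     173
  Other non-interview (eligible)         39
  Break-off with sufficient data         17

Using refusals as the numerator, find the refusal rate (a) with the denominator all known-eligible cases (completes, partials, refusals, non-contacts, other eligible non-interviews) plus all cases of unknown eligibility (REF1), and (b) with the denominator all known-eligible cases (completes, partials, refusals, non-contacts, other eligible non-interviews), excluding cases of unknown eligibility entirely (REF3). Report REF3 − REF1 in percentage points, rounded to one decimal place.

9.2

Refusal or break-off = 108 + 23 = 131
Out of scope = 42 + 17 = 59
Numerator = 131
Base = 173 + 17 + 131 + 113 + 39 + 235 = 708
REF1 = 131 / 708 = 0.1850
Base = 173 + 17 + 131 + 113 + 39 = 473
REF3 = 131 / 473 = 0.2770
Difference = 27.70 − 18.50 = 9.20 percentage points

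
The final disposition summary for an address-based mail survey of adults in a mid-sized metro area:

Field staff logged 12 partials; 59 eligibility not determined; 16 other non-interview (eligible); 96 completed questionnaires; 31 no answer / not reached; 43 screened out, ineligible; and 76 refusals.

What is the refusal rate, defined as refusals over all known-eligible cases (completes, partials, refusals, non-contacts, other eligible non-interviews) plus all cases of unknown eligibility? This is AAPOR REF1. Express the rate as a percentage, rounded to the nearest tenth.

26.2%

Numerator → 76
Denominator → 96 + 12 + 76 + 31 + 16 + 59 = 290
REF1 = 76 / 290 = 0.2621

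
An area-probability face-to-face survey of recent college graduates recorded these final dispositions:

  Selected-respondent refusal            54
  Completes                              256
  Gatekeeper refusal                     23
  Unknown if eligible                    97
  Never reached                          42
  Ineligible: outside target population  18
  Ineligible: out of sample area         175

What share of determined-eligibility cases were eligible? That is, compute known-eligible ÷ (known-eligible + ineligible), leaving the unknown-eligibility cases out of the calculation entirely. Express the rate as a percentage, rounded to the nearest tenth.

66.0%

Refusals = 23 + 54 = 77
Out of scope = 18 + 175 = 193
Known eligible = 256 + 77 + 42 = 375
e = 375 / (375 + 193) = 375 / 568 = 0.6602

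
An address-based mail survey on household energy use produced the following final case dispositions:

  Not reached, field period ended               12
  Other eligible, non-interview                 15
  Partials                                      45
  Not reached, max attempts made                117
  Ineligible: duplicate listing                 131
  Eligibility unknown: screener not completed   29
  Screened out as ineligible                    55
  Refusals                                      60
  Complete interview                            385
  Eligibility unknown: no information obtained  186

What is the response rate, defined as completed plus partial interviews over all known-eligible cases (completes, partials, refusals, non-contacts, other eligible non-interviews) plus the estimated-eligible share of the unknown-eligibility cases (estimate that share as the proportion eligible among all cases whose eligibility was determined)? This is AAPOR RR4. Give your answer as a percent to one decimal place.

No answer / not reached = 12 + 117 = 129
Eligibility not determined = 29 + 186 = 215
Not eligible = 55 + 131 = 186
Top = 385 + 45 = 430
Eligible (known) = 385 + 45 + 60 + 129 + 15 = 634
e = 634 / (634 + 186) = 634 / 820 = 0.7732
e × U = 0.7732 × 215 = 166.24
Denominator = 634 + 166.24 = 800.24
RR4 = 430 / 800.24 = 0.5373

53.7%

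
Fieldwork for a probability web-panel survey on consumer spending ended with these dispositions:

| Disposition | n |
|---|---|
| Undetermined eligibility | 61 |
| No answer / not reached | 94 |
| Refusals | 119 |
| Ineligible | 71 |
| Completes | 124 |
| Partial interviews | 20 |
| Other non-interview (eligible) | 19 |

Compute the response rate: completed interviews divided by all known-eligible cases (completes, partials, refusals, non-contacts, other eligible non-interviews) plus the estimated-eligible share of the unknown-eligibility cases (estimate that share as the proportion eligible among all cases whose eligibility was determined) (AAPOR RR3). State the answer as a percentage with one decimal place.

29.0%

Top → 124
Eligible (known) → 124 + 20 + 119 + 94 + 19 = 376
e = 376 / (376 + 71) = 376 / 447 = 0.8412
Estimated eligible among unknowns → 0.8412 × 61 = 51.31
Base → 376 + 51.31 = 427.31
RR3 = 124 / 427.31 = 0.2902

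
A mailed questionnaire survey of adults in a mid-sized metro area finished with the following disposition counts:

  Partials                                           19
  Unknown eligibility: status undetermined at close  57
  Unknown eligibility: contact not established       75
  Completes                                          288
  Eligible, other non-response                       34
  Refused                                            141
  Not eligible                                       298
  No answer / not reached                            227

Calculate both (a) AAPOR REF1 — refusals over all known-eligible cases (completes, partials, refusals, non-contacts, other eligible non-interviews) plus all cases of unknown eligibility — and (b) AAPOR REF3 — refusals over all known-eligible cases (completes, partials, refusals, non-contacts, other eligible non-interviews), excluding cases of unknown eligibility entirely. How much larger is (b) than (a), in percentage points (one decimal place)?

Unknown if eligible = 75 + 57 = 132
Num = 141
Base = 288 + 19 + 141 + 227 + 34 + 132 = 841
REF1 = 141 / 841 = 0.1677
Base = 288 + 19 + 141 + 227 + 34 = 709
REF3 = 141 / 709 = 0.1989
Difference = 19.89 − 16.77 = 3.12 percentage points

3.1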